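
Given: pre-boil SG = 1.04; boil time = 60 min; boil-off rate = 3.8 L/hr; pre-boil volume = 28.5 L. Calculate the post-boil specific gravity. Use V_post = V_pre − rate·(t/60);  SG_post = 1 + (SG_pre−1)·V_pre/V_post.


V_post = 28.5 − 3.8·(60/60) = 24.7000
SG_post = 1 + (1.04 − 1)·28.5/24.7000

1.0462


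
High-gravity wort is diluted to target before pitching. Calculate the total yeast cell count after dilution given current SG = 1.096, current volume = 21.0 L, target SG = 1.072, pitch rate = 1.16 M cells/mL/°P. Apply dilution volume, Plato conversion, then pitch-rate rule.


V_w = V·((SG_c−1)/(SG_t−1)−1);  °P = 259 − 259/SG_t;  cells = rate·(V+V_w)·°P
V_w = 21.0·((1.096−1)/(1.072−1)−1) = 7.0000
V_final = 21.0 + 7.0000 = 28.0000
°P = 259 − 259/1.072 = 17.3955
cells = 1.16·28.0000·17.3955

565.0066 billion cells


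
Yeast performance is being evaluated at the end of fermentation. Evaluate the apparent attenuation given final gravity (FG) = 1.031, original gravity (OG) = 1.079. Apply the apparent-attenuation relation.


AA = (OG − FG)/(OG − 1) · 100
AA = (1.079 − 1.031)/(1.079 − 1) · 100

60.7595 %


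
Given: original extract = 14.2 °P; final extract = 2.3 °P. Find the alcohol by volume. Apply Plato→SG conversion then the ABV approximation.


SG = 259/(259 − P);  ABV = (OG − FG)·131.25
OG = 259/(259 − 14.2) = 1.0580
FG = 259/(259 − 2.3) = 1.0090
ABV = (1.0580 − 1.0090)·131.25

6.4374 % ABV


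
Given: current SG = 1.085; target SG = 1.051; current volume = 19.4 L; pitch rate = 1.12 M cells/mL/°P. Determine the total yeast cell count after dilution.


V_w = V·((SG_c−1)/(SG_t−1)−1);  °P = 259 − 259/SG_t;  cells = rate·(V+V_w)·°P
V_w = 19.4·((1.085−1)/(1.051−1)−1) = 12.9333
V_final = 19.4 + 12.9333 = 32.3333
°P = 259 − 259/1.051 = 12.5680
cells = 1.12·32.3333·12.5680

455.1303 billion cells


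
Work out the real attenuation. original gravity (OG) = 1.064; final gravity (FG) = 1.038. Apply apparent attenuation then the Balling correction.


AA = (OG−FG)/(OG−1)·100;  RA = AA·0.8192
AA = (1.064 − 1.038)/(1.064 − 1)·100 = 40.6250
RA = 40.6250·0.8192

33.2800 %


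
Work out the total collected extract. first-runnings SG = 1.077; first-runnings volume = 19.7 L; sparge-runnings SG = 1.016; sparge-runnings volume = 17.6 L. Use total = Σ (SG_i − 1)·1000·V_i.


first = (1.077 − 1)·1000·19.7 = 1516.9000
sparge = (1.016 − 1)·1000·17.6 = 281.6000
total = 1516.9000 + 281.6000

1798.5000 gravity·L


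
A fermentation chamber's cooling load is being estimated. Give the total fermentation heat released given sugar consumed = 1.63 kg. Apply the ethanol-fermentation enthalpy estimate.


Q = m_sugar · 590 kJ/kg
Q = 1.63 · 590

961.7000 kJ


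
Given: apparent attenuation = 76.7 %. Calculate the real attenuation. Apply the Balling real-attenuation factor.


RA = AA · 0.8192
RA = 76.7 · 0.8192

62.8326 %


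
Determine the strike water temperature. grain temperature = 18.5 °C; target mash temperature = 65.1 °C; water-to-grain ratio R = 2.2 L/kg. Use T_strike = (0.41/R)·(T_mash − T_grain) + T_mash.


T_strike = (0.41/2.2)·(65.1 − 18.5) + 65.1

73.7845 °C


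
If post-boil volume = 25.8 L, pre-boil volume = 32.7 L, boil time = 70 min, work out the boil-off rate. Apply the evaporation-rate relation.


rate = (V_pre − V_post) / (t_min/60)
rate = (32.7 − 25.8) / (70/60)

5.9143 L/hr


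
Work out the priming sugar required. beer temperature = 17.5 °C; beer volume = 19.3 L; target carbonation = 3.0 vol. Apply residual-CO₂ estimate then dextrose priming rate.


residual = 14.695·(0.01821 + 0.09011·e^(−0.04·T));  sugar = (target − residual)·4.0·V
residual = 14.695·(0.01821 + 0.09011·e^(−0.04·17.5)) = 0.9252
sugar = (3.0 − 0.9252)·4.0·19.3

160.1778 g


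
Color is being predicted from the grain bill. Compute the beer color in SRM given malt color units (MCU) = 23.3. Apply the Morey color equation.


SRM = 1.4922 · MCU^0.6859
SRM = 1.4922 · 23.3^0.6859

12.9329 SRM


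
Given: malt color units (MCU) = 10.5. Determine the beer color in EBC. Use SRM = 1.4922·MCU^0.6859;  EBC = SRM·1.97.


SRM = 1.4922·10.5^0.6859 = 7.4862
EBC = 7.4862·1.97

14.7478 EBC


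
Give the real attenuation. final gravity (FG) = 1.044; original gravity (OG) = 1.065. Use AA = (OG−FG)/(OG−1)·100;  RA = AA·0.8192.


AA = (1.065 − 1.044)/(1.065 − 1)·100 = 32.3077
RA = 32.3077·0.8192

26.4665 %


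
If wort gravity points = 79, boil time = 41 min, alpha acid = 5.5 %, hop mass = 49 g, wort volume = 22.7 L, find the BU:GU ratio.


U = 1.65·0.000125^(GP/1000)·(1−e^(−0.04t))/4.15;  IBU = (α/100)·m·U·1000/V;  BU:GU = IBU/GP
U = 1.65·0.000125^(79/1000)·(1−e^(−0.04·41))/4.15 = 0.1576
IBU = (5.5/100)·49·0.1576·1000/22.7 = 18.7055
BU:GU = 18.7055/79

0.2368


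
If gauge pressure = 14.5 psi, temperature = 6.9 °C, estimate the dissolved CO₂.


vols = (P + 14.695)·(0.01821 + 0.09011·e^(−0.04·T))
vols = (14.5 + 14.695)·(0.01821 + 0.09011·e^(−0.04·6.9))

2.5279 volumes


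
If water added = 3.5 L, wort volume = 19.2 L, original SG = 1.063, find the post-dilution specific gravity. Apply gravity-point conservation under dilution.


SG_new = 1 + (SG_old − 1)·V_old/(V_old + V_water)
pts = (1.063 − 1)·1000·19.2/(19.2 + 3.5) = 53.2863
SG_new = 1 + 53.2863/1000

1.0533


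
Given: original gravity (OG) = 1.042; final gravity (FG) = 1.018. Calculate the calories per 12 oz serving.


ABW = (OG−FG)·131.25·0.79/FG;  °P = 259 − 259/SG (for OG→OE and FG→AE);  RE = 0.1808·OE + 0.8192·AE;  Cal = (6.9·ABW + 4·(RE−0.1))·FG·3.55
ABW = (1.042 − 1.018)·131.25·0.79/1.018 = 2.4445
OE = 259 − 259/1.042 = 10.4395 °P
AE = 259 − 259/1.018 = 4.5796 °P
RE = 0.1808·10.4395 + 0.8192·4.5796 = 5.6391 °P
Cal = (6.9·2.4445 + 4·(5.6391−0.1))·1.018·3.55

141.0261 kcal


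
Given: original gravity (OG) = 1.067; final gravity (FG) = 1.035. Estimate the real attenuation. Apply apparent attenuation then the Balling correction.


AA = (OG−FG)/(OG−1)·100;  RA = AA·0.8192
AA = (1.067 − 1.035)/(1.067 − 1)·100 = 47.7612
RA = 47.7612·0.8192

39.1260 %


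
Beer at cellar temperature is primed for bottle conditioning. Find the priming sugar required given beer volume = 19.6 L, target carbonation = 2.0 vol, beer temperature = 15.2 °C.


residual = 14.695·(0.01821 + 0.09011·e^(−0.04·T));  sugar = (target − residual)·4.0·V
residual = 14.695·(0.01821 + 0.09011·e^(−0.04·15.2)) = 0.9885
sugar = (2.0 − 0.9885)·4.0·19.6

79.2998 g


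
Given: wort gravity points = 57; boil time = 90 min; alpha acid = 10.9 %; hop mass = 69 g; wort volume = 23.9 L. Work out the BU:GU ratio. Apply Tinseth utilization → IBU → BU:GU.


U = 1.65·0.000125^(GP/1000)·(1−e^(−0.04t))/4.15;  IBU = (α/100)·m·U·1000/V;  BU:GU = IBU/GP
U = 1.65·0.000125^(57/1000)·(1−e^(−0.04·90))/4.15 = 0.2317
IBU = (10.9/100)·69·0.2317·1000/23.9 = 72.9131
BU:GU = 72.9131/57

1.2792


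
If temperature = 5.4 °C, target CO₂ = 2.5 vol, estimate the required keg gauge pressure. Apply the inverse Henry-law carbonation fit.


psi = vols/(0.01821 + 0.09011·e^(−0.04·T)) − 14.695
psi = 2.5/(0.01821 + 0.09011·e^(−0.04·5.4)) − 14.695

12.8336 psi


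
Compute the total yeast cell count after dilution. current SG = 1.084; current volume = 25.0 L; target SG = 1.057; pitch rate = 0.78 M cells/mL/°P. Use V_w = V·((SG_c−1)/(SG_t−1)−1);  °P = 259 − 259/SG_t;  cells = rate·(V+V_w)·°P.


V_w = 25.0·((1.084−1)/(1.057−1)−1) = 11.8421
V_final = 25.0 + 11.8421 = 36.8421
°P = 259 − 259/1.057 = 13.9669
cells = 0.78·36.8421·13.9669

401.3642 billion cells


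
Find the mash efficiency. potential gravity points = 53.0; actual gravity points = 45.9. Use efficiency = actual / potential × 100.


efficiency = 45.9 / 53.0 × 100

86.6038 %


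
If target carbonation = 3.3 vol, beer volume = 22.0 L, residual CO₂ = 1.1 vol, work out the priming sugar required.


sugar = (target − residual)·4.0·V
sugar = (3.3 − 1.1)·4.0·22.0

193.6000 g


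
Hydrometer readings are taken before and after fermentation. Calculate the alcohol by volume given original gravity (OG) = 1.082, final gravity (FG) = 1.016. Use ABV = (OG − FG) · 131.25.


ABV = (1.082 − 1.016) · 131.25

8.6625 % ABV


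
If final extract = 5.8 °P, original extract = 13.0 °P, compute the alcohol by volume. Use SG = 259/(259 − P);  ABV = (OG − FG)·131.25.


OG = 259/(259 − 13.0) = 1.0528
FG = 259/(259 − 5.8) = 1.0229
ABV = (1.0528 − 1.0229)·131.25

3.9295 % ABV


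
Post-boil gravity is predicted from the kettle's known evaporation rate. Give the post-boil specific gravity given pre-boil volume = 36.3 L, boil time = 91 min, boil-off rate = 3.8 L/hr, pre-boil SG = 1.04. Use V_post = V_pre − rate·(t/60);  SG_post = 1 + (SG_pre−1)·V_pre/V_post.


V_post = 36.3 − 3.8·(91/60) = 30.5367
SG_post = 1 + (1.04 − 1)·36.3/30.5367

1.0475


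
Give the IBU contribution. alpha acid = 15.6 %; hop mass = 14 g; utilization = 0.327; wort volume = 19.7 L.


IBU = (α/100)·mass·U·1000 / V
IBU = (15.6/100)·14·0.327·1000 / 19.7

36.2522 IBU


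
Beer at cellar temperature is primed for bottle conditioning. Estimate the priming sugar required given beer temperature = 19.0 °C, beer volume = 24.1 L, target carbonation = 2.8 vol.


residual = 14.695·(0.01821 + 0.09011·e^(−0.04·T));  sugar = (target − residual)·4.0·V
residual = 14.695·(0.01821 + 0.09011·e^(−0.04·19.0)) = 0.8869
sugar = (2.8 − 0.8869)·4.0·24.1

184.4263 g


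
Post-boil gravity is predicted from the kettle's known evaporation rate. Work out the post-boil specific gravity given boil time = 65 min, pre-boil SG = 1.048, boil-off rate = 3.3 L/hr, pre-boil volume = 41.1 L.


V_post = V_pre − rate·(t/60);  SG_post = 1 + (SG_pre−1)·V_pre/V_post
V_post = 41.1 − 3.3·(65/60) = 37.5250
SG_post = 1 + (1.048 − 1)·41.1/37.5250

1.0526


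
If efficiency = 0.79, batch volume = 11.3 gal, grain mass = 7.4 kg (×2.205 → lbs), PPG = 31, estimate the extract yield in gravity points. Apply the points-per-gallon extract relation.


points = lbs × PPG × eff / vol
lbs = 7.4 × 2.205 = 16.3170
points = 16.3170 × 31 × 0.79 / 11.3

35.3631 points


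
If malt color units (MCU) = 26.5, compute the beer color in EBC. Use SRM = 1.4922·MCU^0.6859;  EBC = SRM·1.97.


SRM = 1.4922·26.5^0.6859 = 14.1264
EBC = 14.1264·1.97

27.8290 EBC


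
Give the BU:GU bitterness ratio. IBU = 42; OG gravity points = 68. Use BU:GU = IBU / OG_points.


BU:GU = 42 / 68

0.6176


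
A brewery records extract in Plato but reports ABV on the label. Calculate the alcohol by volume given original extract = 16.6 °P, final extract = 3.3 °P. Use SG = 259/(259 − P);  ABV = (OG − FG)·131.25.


OG = 259/(259 − 16.6) = 1.0685
FG = 259/(259 − 3.3) = 1.0129
ABV = (1.0685 − 1.0129)·131.25

7.2944 % ABV


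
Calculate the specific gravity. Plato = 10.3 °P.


SG = 259/(259 − P)
SG = 259/(259 − 10.3)

1.0414


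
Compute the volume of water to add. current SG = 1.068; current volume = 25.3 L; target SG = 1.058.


V_water = V·((SG_curr − 1)/(SG_target − 1) − 1)
V_water = 25.3·((1.068 − 1)/(1.058 − 1) − 1)

4.3621 L


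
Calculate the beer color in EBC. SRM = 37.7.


EBC = SRM · 1.97
EBC = 37.7 · 1.97

74.2690 EBC


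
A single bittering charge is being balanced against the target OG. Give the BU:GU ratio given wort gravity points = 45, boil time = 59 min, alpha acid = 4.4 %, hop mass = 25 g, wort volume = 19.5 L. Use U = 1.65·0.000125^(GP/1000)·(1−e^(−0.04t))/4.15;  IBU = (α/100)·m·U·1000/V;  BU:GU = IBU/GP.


U = 1.65·0.000125^(45/1000)·(1−e^(−0.04·59))/4.15 = 0.2403
IBU = (4.4/100)·25·0.2403·1000/19.5 = 13.5544
BU:GU = 13.5544/45

0.3012


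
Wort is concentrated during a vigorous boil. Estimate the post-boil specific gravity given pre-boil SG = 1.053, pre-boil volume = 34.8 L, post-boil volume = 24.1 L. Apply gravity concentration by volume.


SG_post = 1 + (SG_pre − 1)·V_pre/V_post
pts_pre = (1.053 − 1)·1000 = 53.0000
pts_post = 53.0000·34.8/24.1 = 76.5311
SG_post = 1 + 76.5311/1000

1.0765


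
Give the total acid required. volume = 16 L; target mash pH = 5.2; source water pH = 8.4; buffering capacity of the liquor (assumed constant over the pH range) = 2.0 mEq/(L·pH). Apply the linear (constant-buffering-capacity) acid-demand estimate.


acid = buffering capacity · (pH_source − pH_target) · V
acid = 2.0 · (8.4 − 5.2) · 16

102.4000 mEq


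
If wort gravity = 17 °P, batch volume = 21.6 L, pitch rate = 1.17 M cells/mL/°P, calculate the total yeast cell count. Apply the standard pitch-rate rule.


cells (billions) = rate · V_L · °P
cells = 1.17 · 21.6 · 17

429.6240 billion cells


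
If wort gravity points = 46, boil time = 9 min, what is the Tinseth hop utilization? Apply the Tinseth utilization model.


U = 1.65·0.000125^(GP/1000) · (1 − e^(−0.04·t))/4.15
bigness = 1.65·0.000125^(46/1000) = 1.0913
boil_factor = (1 − e^(−0.04·9))/4.15 = 0.0728
U = 1.0913 · 0.0728

0.0795


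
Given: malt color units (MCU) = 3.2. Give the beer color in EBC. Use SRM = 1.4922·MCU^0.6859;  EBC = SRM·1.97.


SRM = 1.4922·3.2^0.6859 = 3.3137
EBC = 3.3137·1.97

6.5279 EBC


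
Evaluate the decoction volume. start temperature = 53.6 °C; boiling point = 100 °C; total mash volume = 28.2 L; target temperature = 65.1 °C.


V_dec = V_total·(T_target − T_start)/(T_boil − T_start)
V_dec = 28.2·(65.1 − 53.6)/(100 − 53.6)

6.9892 L


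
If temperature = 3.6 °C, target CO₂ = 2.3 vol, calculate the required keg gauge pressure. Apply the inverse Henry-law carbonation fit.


psi = vols/(0.01821 + 0.09011·e^(−0.04·T)) − 14.695
psi = 2.3/(0.01821 + 0.09011·e^(−0.04·3.6)) − 14.695

9.2048 psi


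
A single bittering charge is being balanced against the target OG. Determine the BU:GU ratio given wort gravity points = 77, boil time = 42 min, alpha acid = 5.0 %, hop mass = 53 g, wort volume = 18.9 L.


U = 1.65·0.000125^(GP/1000)·(1−e^(−0.04t))/4.15;  IBU = (α/100)·m·U·1000/V;  BU:GU = IBU/GP
U = 1.65·0.000125^(77/1000)·(1−e^(−0.04·42))/4.15 = 0.1619
IBU = (5.0/100)·53·0.1619·1000/18.9 = 22.7042
BU:GU = 22.7042/77

0.2949


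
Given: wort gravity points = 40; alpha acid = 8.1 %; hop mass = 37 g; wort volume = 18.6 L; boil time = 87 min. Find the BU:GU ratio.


U = 1.65·0.000125^(GP/1000)·(1−e^(−0.04t))/4.15;  IBU = (α/100)·m·U·1000/V;  BU:GU = IBU/GP
U = 1.65·0.000125^(40/1000)·(1−e^(−0.04·87))/4.15 = 0.2690
IBU = (8.1/100)·37·0.2690·1000/18.6 = 43.3407
BU:GU = 43.3407/40

1.0835


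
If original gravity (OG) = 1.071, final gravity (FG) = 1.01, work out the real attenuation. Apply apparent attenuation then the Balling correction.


AA = (OG−FG)/(OG−1)·100;  RA = AA·0.8192
AA = (1.071 − 1.01)/(1.071 − 1)·100 = 85.9155
RA = 85.9155·0.8192

70.3820 %


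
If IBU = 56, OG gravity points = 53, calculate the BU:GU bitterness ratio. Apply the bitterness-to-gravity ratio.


BU:GU = IBU / OG_points
BU:GU = 56 / 53

1.0566


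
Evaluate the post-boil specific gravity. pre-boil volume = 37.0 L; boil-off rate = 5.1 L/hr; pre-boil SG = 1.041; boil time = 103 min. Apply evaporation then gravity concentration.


V_post = V_pre − rate·(t/60);  SG_post = 1 + (SG_pre−1)·V_pre/V_post
V_post = 37.0 − 5.1·(103/60) = 28.2450
SG_post = 1 + (1.041 − 1)·37.0/28.2450

1.0537


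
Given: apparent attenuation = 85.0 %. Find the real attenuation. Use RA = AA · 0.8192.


RA = 85.0 · 0.8192

69.6320 %


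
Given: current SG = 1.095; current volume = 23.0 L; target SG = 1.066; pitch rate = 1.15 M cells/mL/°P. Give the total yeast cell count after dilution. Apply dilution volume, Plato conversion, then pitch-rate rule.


V_w = V·((SG_c−1)/(SG_t−1)−1);  °P = 259 − 259/SG_t;  cells = rate·(V+V_w)·°P
V_w = 23.0·((1.095−1)/(1.066−1)−1) = 10.1061
V_final = 23.0 + 10.1061 = 33.1061
°P = 259 − 259/1.066 = 16.0356
cells = 1.15·33.1061·16.0356

610.5087 billion cells


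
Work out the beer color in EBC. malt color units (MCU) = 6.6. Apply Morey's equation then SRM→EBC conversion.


SRM = 1.4922·MCU^0.6859;  EBC = SRM·1.97
SRM = 1.4922·6.6^0.6859 = 5.4444
EBC = 5.4444·1.97

10.7255 EBC


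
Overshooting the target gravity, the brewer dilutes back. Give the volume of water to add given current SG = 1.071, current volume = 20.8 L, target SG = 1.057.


V_water = V·((SG_curr − 1)/(SG_target − 1) − 1)
V_water = 20.8·((1.071 − 1)/(1.057 − 1) − 1)

5.1088 L


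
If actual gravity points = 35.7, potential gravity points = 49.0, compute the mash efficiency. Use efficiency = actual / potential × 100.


efficiency = 35.7 / 49.0 × 100

72.8571 %


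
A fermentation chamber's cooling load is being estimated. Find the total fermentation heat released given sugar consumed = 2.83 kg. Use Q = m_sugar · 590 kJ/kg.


Q = 2.83 · 590

1669.7000 kJ


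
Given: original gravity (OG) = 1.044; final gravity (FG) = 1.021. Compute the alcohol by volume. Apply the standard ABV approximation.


ABV = (OG − FG) · 131.25
ABV = (1.044 − 1.021) · 131.25

3.0188 % ABV


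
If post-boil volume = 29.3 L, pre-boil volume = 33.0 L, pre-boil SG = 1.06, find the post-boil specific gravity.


SG_post = 1 + (SG_pre − 1)·V_pre/V_post
pts_pre = (1.06 − 1)·1000 = 60.0000
pts_post = 60.0000·33.0/29.3 = 67.5768
SG_post = 1 + 67.5768/1000

1.0676


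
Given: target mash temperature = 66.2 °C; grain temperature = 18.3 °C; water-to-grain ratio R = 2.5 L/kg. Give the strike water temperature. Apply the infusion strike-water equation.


T_strike = (0.41/R)·(T_mash − T_grain) + T_mash
T_strike = (0.41/2.5)·(66.2 − 18.3) + 66.2

74.0556 °C


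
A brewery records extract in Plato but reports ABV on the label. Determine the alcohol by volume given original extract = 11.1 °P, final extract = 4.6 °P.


SG = 259/(259 − P);  ABV = (OG − FG)·131.25
OG = 259/(259 − 11.1) = 1.0448
FG = 259/(259 − 4.6) = 1.0181
ABV = (1.0448 − 1.0181)·131.25

3.5036 % ABV


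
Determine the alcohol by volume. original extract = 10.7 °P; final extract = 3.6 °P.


SG = 259/(259 − P);  ABV = (OG − FG)·131.25
OG = 259/(259 − 10.7) = 1.0431
FG = 259/(259 − 3.6) = 1.0141
ABV = (1.0431 − 1.0141)·131.25

3.8059 % ABV


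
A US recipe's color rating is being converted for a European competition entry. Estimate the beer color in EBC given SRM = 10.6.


EBC = SRM · 1.97
EBC = 10.6 · 1.97

20.8820 EBC


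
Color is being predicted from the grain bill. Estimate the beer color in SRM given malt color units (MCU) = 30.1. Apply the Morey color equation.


SRM = 1.4922 · MCU^0.6859
SRM = 1.4922 · 30.1^0.6859

15.4161 SRM


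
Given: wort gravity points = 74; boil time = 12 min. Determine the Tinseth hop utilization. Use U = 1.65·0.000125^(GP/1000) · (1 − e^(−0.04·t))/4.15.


bigness = 1.65·0.000125^(74/1000) = 0.8485
boil_factor = (1 − e^(−0.04·12))/4.15 = 0.0919
U = 0.8485 · 0.0919

0.0779


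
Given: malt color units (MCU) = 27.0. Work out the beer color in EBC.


SRM = 1.4922·MCU^0.6859;  EBC = SRM·1.97
SRM = 1.4922·27.0^0.6859 = 14.3087
EBC = 14.3087·1.97

28.1881 EBC


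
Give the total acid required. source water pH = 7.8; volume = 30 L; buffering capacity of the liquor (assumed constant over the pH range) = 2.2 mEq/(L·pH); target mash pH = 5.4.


acid = buffering capacity · (pH_source − pH_target) · V
acid = 2.2 · (7.8 − 5.4) · 30

158.4000 mEq


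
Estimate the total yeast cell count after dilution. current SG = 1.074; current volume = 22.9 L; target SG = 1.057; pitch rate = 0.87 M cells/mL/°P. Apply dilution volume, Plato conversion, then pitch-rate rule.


V_w = V·((SG_c−1)/(SG_t−1)−1);  °P = 259 − 259/SG_t;  cells = rate·(V+V_w)·°P
V_w = 22.9·((1.074−1)/(1.057−1)−1) = 6.8298
V_final = 22.9 + 6.8298 = 29.7298
°P = 259 − 259/1.057 = 13.9669
cells = 0.87·29.7298·13.9669

361.2528 billion cells


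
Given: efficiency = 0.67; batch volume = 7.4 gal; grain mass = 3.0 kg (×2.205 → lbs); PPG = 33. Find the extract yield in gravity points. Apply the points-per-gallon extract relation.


points = lbs × PPG × eff / vol
lbs = 3.0 × 2.205 = 6.6150
points = 6.6150 × 33 × 0.67 / 7.4

19.7645 points


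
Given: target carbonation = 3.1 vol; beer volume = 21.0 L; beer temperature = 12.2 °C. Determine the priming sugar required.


residual = 14.695·(0.01821 + 0.09011·e^(−0.04·T));  sugar = (target − residual)·4.0·V
residual = 14.695·(0.01821 + 0.09011·e^(−0.04·12.2)) = 1.0804
sugar = (3.1 − 1.0804)·4.0·21.0

169.6431 g


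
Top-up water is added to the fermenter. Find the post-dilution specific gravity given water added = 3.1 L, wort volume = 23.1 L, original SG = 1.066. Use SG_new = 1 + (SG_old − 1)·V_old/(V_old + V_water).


pts = (1.066 − 1)·1000·23.1/(23.1 + 3.1) = 58.1908
SG_new = 1 + 58.1908/1000

1.0582


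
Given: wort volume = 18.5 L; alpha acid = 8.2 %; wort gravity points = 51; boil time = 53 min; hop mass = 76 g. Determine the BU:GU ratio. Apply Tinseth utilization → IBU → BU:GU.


U = 1.65·0.000125^(GP/1000)·(1−e^(−0.04t))/4.15;  IBU = (α/100)·m·U·1000/V;  BU:GU = IBU/GP
U = 1.65·0.000125^(51/1000)·(1−e^(−0.04·53))/4.15 = 0.2212
IBU = (8.2/100)·76·0.2212·1000/18.5 = 74.5248
BU:GU = 74.5248/51

1.4613


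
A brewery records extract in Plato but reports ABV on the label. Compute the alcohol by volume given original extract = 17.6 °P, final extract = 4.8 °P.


SG = 259/(259 − P);  ABV = (OG − FG)·131.25
OG = 259/(259 − 17.6) = 1.0729
FG = 259/(259 − 4.8) = 1.0189
ABV = (1.0729 − 1.0189)·131.25

7.0908 % ABV


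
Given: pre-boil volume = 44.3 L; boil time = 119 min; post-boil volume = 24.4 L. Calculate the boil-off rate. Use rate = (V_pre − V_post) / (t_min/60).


rate = (44.3 − 24.4) / (119/60)

10.0336 L/hr


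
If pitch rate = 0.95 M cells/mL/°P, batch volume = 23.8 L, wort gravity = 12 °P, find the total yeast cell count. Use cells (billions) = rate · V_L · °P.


cells = 0.95 · 23.8 · 12

271.3200 billion cells


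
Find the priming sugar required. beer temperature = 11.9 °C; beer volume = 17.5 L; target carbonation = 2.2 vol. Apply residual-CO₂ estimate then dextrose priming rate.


residual = 14.695·(0.01821 + 0.09011·e^(−0.04·T));  sugar = (target − residual)·4.0·V
residual = 14.695·(0.01821 + 0.09011·e^(−0.04·11.9)) = 1.0903
sugar = (2.2 − 1.0903)·4.0·17.5

77.6823 g


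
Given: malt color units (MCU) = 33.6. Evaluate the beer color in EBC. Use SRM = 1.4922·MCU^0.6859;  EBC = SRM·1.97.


SRM = 1.4922·33.6^0.6859 = 16.6243
EBC = 16.6243·1.97

32.7499 EBC


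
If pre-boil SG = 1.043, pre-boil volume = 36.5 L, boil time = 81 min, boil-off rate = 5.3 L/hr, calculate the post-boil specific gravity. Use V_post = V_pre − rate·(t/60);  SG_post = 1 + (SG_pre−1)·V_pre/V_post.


V_post = 36.5 − 5.3·(81/60) = 29.3450
SG_post = 1 + (1.043 − 1)·36.5/29.3450

1.0535


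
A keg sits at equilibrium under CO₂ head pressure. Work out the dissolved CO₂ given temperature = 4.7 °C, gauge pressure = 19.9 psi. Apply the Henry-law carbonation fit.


vols = (P + 14.695)·(0.01821 + 0.09011·e^(−0.04·T))
vols = (19.9 + 14.695)·(0.01821 + 0.09011·e^(−0.04·4.7))

3.2131 volumes


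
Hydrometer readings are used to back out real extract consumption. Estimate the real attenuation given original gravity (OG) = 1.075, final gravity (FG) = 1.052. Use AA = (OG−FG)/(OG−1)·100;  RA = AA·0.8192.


AA = (1.075 − 1.052)/(1.075 − 1)·100 = 30.6667
RA = 30.6667·0.8192

25.1221 %


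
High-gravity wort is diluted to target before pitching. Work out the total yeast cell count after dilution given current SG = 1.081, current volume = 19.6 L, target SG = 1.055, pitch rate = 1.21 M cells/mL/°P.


V_w = V·((SG_c−1)/(SG_t−1)−1);  °P = 259 − 259/SG_t;  cells = rate·(V+V_w)·°P
V_w = 19.6·((1.081−1)/(1.055−1)−1) = 9.2655
V_final = 19.6 + 9.2655 = 28.8655
°P = 259 − 259/1.055 = 13.5024
cells = 1.21·28.8655·13.5024

471.6000 billion cells


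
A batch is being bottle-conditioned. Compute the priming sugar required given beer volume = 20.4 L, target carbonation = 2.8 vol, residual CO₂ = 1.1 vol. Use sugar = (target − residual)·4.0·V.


sugar = (2.8 − 1.1)·4.0·20.4

138.7200 g


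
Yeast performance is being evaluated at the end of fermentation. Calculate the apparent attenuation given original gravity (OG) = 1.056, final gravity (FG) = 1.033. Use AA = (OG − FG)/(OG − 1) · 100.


AA = (1.056 − 1.033)/(1.056 − 1) · 100

41.0714 %


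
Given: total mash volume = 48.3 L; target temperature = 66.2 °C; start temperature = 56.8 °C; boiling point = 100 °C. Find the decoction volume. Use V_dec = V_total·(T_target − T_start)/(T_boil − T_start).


V_dec = 48.3·(66.2 − 56.8)/(100 − 56.8)

10.5097 L


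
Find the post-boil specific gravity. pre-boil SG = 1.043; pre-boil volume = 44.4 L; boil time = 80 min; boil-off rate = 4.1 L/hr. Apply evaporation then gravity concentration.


V_post = V_pre − rate·(t/60);  SG_post = 1 + (SG_pre−1)·V_pre/V_post
V_post = 44.4 − 4.1·(80/60) = 38.9333
SG_post = 1 + (1.043 − 1)·44.4/38.9333

1.0490


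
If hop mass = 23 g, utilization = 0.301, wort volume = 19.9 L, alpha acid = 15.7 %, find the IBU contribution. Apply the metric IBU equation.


IBU = (α/100)·mass·U·1000 / V
IBU = (15.7/100)·23·0.301·1000 / 19.9

54.6186 IBU


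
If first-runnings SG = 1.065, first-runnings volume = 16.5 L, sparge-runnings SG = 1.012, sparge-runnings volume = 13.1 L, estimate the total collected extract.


total = Σ (SG_i − 1)·1000·V_i
first = (1.065 − 1)·1000·16.5 = 1072.5000
sparge = (1.012 − 1)·1000·13.1 = 157.2000
total = 1072.5000 + 157.2000

1229.7000 gravity·L


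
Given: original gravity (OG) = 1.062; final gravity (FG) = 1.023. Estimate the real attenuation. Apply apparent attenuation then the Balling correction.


AA = (OG−FG)/(OG−1)·100;  RA = AA·0.8192
AA = (1.062 − 1.023)/(1.062 − 1)·100 = 62.9032
RA = 62.9032·0.8192

51.5303 %


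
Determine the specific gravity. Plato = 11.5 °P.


SG = 259/(259 − P)
SG = 259/(259 − 11.5)

1.0465


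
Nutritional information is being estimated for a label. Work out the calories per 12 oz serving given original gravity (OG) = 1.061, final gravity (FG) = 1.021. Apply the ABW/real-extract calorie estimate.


ABW = (OG−FG)·131.25·0.79/FG;  °P = 259 − 259/SG (for OG→OE and FG→AE);  RE = 0.1808·OE + 0.8192·AE;  Cal = (6.9·ABW + 4·(RE−0.1))·FG·3.55
ABW = (1.061 − 1.021)·131.25·0.79/1.021 = 4.0622
OE = 259 − 259/1.061 = 14.8907 °P
AE = 259 − 259/1.021 = 5.3271 °P
RE = 0.1808·14.8907 + 0.8192·5.3271 = 7.0562 °P
Cal = (6.9·4.0622 + 4·(7.0562−0.1))·1.021·3.55

202.4457 kcal


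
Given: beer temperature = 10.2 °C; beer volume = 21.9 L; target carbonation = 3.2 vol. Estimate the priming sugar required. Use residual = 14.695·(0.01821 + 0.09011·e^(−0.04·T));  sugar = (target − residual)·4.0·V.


residual = 14.695·(0.01821 + 0.09011·e^(−0.04·10.2)) = 1.1481
sugar = (3.2 − 1.1481)·4.0·21.9

179.7431 g


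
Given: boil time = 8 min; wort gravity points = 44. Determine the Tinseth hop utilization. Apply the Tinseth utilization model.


U = 1.65·0.000125^(GP/1000) · (1 − e^(−0.04·t))/4.15
bigness = 1.65·0.000125^(44/1000) = 1.1111
boil_factor = (1 − e^(−0.04·8))/4.15 = 0.0660
U = 1.1111 · 0.0660

0.0733


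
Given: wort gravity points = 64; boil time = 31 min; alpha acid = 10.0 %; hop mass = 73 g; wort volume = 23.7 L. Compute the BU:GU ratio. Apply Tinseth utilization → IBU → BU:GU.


U = 1.65·0.000125^(GP/1000)·(1−e^(−0.04t))/4.15;  IBU = (α/100)·m·U·1000/V;  BU:GU = IBU/GP
U = 1.65·0.000125^(64/1000)·(1−e^(−0.04·31))/4.15 = 0.1590
IBU = (10.0/100)·73·0.1590·1000/23.7 = 48.9607
BU:GU = 48.9607/64

0.7650


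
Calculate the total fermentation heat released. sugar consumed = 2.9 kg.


Q = m_sugar · 590 kJ/kg
Q = 2.9 · 590

1711.0000 kJ


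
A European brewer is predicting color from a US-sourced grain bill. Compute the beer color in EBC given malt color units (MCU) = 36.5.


SRM = 1.4922·MCU^0.6859;  EBC = SRM·1.97
SRM = 1.4922·36.5^0.6859 = 17.5956
EBC = 17.5956·1.97

34.6633 EBC


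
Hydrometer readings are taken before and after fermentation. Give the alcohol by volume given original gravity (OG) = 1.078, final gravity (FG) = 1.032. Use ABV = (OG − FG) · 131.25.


ABV = (1.078 − 1.032) · 131.25

6.0375 % ABV


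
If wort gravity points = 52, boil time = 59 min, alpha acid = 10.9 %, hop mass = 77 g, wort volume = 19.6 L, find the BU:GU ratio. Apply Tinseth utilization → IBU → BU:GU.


U = 1.65·0.000125^(GP/1000)·(1−e^(−0.04t))/4.15;  IBU = (α/100)·m·U·1000/V;  BU:GU = IBU/GP
U = 1.65·0.000125^(52/1000)·(1−e^(−0.04·59))/4.15 = 0.2256
IBU = (10.9/100)·77·0.2256·1000/19.6 = 96.6191
BU:GU = 96.6191/52

1.8581


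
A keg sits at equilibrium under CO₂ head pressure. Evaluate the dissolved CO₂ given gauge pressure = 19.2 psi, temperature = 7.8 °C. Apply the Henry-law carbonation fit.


vols = (P + 14.695)·(0.01821 + 0.09011·e^(−0.04·T))
vols = (19.2 + 14.695)·(0.01821 + 0.09011·e^(−0.04·7.8))

2.8529 volumes


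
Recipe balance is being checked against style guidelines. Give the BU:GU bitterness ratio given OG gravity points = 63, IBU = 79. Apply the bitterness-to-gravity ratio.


BU:GU = IBU / OG_points
BU:GU = 79 / 63

1.2540


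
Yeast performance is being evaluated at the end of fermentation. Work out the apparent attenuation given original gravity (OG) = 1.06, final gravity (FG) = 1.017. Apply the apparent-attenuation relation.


AA = (OG − FG)/(OG − 1) · 100
AA = (1.06 − 1.017)/(1.06 − 1) · 100

71.6667 %


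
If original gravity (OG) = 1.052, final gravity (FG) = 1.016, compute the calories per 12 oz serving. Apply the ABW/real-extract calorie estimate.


ABW = (OG−FG)·131.25·0.79/FG;  °P = 259 − 259/SG (for OG→OE and FG→AE);  RE = 0.1808·OE + 0.8192·AE;  Cal = (6.9·ABW + 4·(RE−0.1))·FG·3.55
ABW = (1.052 − 1.016)·131.25·0.79/1.016 = 3.6740
OE = 259 − 259/1.052 = 12.8023 °P
AE = 259 − 259/1.016 = 4.0787 °P
RE = 0.1808·12.8023 + 0.8192·4.0787 = 5.6560 °P
Cal = (6.9·3.6740 + 4·(5.6560−0.1))·1.016·3.55

171.5906 kcal


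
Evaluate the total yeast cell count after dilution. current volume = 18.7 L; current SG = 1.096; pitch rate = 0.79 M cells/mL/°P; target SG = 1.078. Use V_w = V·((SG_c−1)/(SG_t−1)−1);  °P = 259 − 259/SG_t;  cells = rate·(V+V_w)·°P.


V_w = 18.7·((1.096−1)/(1.078−1)−1) = 4.3154
V_final = 18.7 + 4.3154 = 23.0154
°P = 259 − 259/1.078 = 18.7403
cells = 0.79·23.0154·18.7403

340.7383 billion cells


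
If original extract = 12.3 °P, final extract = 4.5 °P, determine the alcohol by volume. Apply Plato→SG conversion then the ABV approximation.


SG = 259/(259 − P);  ABV = (OG − FG)·131.25
OG = 259/(259 − 12.3) = 1.0499
FG = 259/(259 − 4.5) = 1.0177
ABV = (1.0499 − 1.0177)·131.25

4.2232 % ABV


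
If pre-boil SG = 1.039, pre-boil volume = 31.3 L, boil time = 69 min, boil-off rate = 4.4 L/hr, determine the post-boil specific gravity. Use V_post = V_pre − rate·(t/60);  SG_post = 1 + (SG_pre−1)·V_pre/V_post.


V_post = 31.3 − 4.4·(69/60) = 26.2400
SG_post = 1 + (1.039 − 1)·31.3/26.2400

1.0465


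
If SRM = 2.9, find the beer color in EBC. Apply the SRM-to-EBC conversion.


EBC = SRM · 1.97
EBC = 2.9 · 1.97

5.7130 EBC


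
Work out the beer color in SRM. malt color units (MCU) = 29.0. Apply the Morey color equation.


SRM = 1.4922 · MCU^0.6859
SRM = 1.4922 · 29.0^0.6859

15.0275 SRM


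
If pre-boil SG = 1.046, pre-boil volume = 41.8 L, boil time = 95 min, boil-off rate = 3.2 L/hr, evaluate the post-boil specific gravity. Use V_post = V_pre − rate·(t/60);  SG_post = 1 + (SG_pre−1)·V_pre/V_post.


V_post = 41.8 − 3.2·(95/60) = 36.7333
SG_post = 1 + (1.046 − 1)·41.8/36.7333

1.0523


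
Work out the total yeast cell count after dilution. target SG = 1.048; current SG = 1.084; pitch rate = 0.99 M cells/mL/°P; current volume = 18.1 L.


V_w = V·((SG_c−1)/(SG_t−1)−1);  °P = 259 − 259/SG_t;  cells = rate·(V+V_w)·°P
V_w = 18.1·((1.084−1)/(1.048−1)−1) = 13.5750
V_final = 18.1 + 13.5750 = 31.6750
°P = 259 − 259/1.048 = 11.8626
cells = 0.99·31.6750·11.8626

371.9902 billion cells


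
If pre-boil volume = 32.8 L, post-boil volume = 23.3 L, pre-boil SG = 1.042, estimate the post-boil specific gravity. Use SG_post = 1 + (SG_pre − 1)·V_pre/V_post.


pts_pre = (1.042 − 1)·1000 = 42.0000
pts_post = 42.0000·32.8/23.3 = 59.1245
SG_post = 1 + 59.1245/1000

1.0591


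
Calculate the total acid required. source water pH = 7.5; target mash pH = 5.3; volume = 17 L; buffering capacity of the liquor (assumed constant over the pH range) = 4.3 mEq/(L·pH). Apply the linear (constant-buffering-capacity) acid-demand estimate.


acid = buffering capacity · (pH_source − pH_target) · V
acid = 4.3 · (7.5 − 5.3) · 17

160.8200 mEq


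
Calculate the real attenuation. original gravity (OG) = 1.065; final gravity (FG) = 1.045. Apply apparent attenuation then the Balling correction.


AA = (OG−FG)/(OG−1)·100;  RA = AA·0.8192
AA = (1.065 − 1.045)/(1.065 − 1)·100 = 30.7692
RA = 30.7692·0.8192

25.2062 %


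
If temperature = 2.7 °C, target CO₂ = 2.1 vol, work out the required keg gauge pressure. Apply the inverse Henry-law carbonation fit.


psi = vols/(0.01821 + 0.09011·e^(−0.04·T)) − 14.695
psi = 2.1/(0.01821 + 0.09011·e^(−0.04·2.7)) − 14.695

6.4967 psi


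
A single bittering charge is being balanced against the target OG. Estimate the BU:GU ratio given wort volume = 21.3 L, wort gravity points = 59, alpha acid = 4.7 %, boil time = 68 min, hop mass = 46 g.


U = 1.65·0.000125^(GP/1000)·(1−e^(−0.04t))/4.15;  IBU = (α/100)·m·U·1000/V;  BU:GU = IBU/GP
U = 1.65·0.000125^(59/1000)·(1−e^(−0.04·68))/4.15 = 0.2186
IBU = (4.7/100)·46·0.2186·1000/21.3 = 22.1837
BU:GU = 22.1837/59

0.3760


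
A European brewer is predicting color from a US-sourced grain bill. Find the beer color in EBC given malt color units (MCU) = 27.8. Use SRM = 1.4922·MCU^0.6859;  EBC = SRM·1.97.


SRM = 1.4922·27.8^0.6859 = 14.5981
EBC = 14.5981·1.97

28.7583 EBC


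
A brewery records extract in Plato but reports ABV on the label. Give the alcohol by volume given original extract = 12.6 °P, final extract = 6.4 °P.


SG = 259/(259 − P);  ABV = (OG − FG)·131.25
OG = 259/(259 − 12.6) = 1.0511
FG = 259/(259 − 6.4) = 1.0253
ABV = (1.0511 − 1.0253)·131.25

3.3862 % ABV


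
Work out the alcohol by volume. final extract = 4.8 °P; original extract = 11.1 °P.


SG = 259/(259 − P);  ABV = (OG − FG)·131.25
OG = 259/(259 − 11.1) = 1.0448
FG = 259/(259 − 4.8) = 1.0189
ABV = (1.0448 − 1.0189)·131.25

3.3985 % ABV


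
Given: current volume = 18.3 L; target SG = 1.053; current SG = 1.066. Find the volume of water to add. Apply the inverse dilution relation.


V_water = V·((SG_curr − 1)/(SG_target − 1) − 1)
V_water = 18.3·((1.066 − 1)/(1.053 − 1) − 1)

4.4887 L


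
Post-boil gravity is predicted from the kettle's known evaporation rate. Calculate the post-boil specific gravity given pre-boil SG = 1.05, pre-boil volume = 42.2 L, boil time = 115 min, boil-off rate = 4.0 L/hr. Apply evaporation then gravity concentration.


V_post = V_pre − rate·(t/60);  SG_post = 1 + (SG_pre−1)·V_pre/V_post
V_post = 42.2 − 4.0·(115/60) = 34.5333
SG_post = 1 + (1.05 − 1)·42.2/34.5333

1.0611


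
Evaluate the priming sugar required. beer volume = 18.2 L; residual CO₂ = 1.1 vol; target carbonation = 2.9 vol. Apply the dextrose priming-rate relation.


sugar = (target − residual)·4.0·V
sugar = (2.9 − 1.1)·4.0·18.2

131.0400 g


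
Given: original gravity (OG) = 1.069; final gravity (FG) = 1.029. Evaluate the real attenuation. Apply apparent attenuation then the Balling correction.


AA = (OG−FG)/(OG−1)·100;  RA = AA·0.8192
AA = (1.069 − 1.029)/(1.069 − 1)·100 = 57.9710
RA = 57.9710·0.8192

47.4899 %


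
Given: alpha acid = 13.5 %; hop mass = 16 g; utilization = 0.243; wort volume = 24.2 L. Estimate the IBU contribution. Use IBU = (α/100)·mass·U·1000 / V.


IBU = (13.5/100)·16·0.243·1000 / 24.2

21.6893 IBU


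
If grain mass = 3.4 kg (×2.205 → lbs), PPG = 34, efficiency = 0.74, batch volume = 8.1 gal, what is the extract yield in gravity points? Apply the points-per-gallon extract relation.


points = lbs × PPG × eff / vol
lbs = 3.4 × 2.205 = 7.4970
points = 7.4970 × 34 × 0.74 / 8.1

23.2870 points


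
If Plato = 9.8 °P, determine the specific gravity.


SG = 259/(259 − P)
SG = 259/(259 − 9.8)

1.0393


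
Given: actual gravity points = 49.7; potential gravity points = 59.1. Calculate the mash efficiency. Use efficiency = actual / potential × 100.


efficiency = 49.7 / 59.1 × 100

84.0948 %


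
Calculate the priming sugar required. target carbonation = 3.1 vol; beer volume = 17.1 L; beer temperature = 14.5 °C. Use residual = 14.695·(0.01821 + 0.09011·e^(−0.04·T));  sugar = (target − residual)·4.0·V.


residual = 14.695·(0.01821 + 0.09011·e^(−0.04·14.5)) = 1.0090
sugar = (3.1 − 1.0090)·4.0·17.1

143.0248 g


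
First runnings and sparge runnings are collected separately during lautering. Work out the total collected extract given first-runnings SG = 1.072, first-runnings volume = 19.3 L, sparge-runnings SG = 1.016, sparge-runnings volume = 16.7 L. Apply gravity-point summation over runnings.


total = Σ (SG_i − 1)·1000·V_i
first = (1.072 − 1)·1000·19.3 = 1389.6000
sparge = (1.016 − 1)·1000·16.7 = 267.2000
total = 1389.6000 + 267.2000

1656.8000 gravity·L


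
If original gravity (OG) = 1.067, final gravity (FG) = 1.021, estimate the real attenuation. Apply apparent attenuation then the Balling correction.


AA = (OG−FG)/(OG−1)·100;  RA = AA·0.8192
AA = (1.067 − 1.021)/(1.067 − 1)·100 = 68.6567
RA = 68.6567·0.8192

56.2436 %


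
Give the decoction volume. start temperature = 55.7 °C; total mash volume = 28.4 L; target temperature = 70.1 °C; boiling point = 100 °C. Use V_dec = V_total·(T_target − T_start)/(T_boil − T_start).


V_dec = 28.4·(70.1 − 55.7)/(100 − 55.7)

9.2316 L


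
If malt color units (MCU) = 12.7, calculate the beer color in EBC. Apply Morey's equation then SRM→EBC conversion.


SRM = 1.4922·MCU^0.6859;  EBC = SRM·1.97
SRM = 1.4922·12.7^0.6859 = 8.5295
EBC = 8.5295·1.97

16.8032 EBC


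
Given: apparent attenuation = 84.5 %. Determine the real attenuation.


RA = AA · 0.8192
RA = 84.5 · 0.8192

69.2224 %


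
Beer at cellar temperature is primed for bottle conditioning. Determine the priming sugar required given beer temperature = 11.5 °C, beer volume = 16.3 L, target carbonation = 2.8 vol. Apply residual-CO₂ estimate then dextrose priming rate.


residual = 14.695·(0.01821 + 0.09011·e^(−0.04·T));  sugar = (target − residual)·4.0·V
residual = 14.695·(0.01821 + 0.09011·e^(−0.04·11.5)) = 1.1035
sugar = (2.8 − 1.1035)·4.0·16.3

110.6105 g
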